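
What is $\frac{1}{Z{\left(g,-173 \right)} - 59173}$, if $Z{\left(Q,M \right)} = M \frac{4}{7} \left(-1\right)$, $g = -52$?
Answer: $- \frac{7}{413519} \approx -1.6928 \cdot 10^{-5}$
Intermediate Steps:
$Z{\left(Q,M \right)} = - \frac{4 M}{7}$ ($Z{\left(Q,M \right)} = M 4 \cdot \frac{1}{7} \left(-1\right) = M \frac{4}{7} \left(-1\right) = \frac{4 M}{7} \left(-1\right) = - \frac{4 M}{7}$)
$\frac{1}{Z{\left(g,-173 \right)} - 59173} = \frac{1}{\left(- \frac{4}{7}\right) \left(-173\right) - 59173} = \frac{1}{\frac{692}{7} - 59173} = \frac{1}{- \frac{413519}{7}} = - \frac{7}{413519}$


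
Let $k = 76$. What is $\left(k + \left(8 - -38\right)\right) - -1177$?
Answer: $1299$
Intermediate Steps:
$\left(k + \left(8 - -38\right)\right) - -1177 = \left(76 + \left(8 - -38\right)\right) - -1177 = \left(76 + \left(8 + 38\right)\right) + 1177 = \left(76 + 46\right) + 1177 = 122 + 1177 = 1299$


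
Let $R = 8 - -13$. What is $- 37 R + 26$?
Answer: $-751$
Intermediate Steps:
$R = 21$ ($R = 8 + 13 = 21$)
$- 37 R + 26 = \left(-37\right) 21 + 26 = -777 + 26 = -751$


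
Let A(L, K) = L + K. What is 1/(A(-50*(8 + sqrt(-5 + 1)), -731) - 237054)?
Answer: -47637/11346420845 + 4*I/2269284169 ≈ -4.1984e-6 + 1.7627e-9*I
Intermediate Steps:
A(L, K) = K + L
1/(A(-50*(8 + sqrt(-5 + 1)), -731) - 237054) = 1/((-731 - 50*(8 + sqrt(-5 + 1))) - 237054) = 1/((-731 - 50*(8 + sqrt(-4))) - 237054) = 1/((-731 - 50*(8 + 2*I)) - 237054) = 1/((-731 + (-400 - 100*I)) - 237054) = 1/((-1131 - 100*I) - 237054) = 1/(-238185 - 100*I) = (-238185 + 100*I)/56732104225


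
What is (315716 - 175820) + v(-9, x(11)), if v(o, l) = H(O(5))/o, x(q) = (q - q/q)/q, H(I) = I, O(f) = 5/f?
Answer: 1259063/9 ≈ 1.3990e+5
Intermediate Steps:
x(q) = (-1 + q)/q (x(q) = (q - 1*1)/q = (q - 1)/q = (-1 + q)/q)
v(o, l) = 1/o (v(o, l) = (5/5)/o = (5*(⅕))/o = 1/o)
(315716 - 175820) + v(-9, x(11)) = (315716 - 175820) + 1/(-9) = 139896 - ⅑ = 1259063/9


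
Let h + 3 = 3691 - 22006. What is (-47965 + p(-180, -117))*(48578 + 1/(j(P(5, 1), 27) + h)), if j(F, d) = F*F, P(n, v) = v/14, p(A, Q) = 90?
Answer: -8349922067778750/3590327 ≈ -2.3257e+9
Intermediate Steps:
h = -18318 (h = -3 + (3691 - 22006) = -3 - 18315 = -18318)
P(n, v) = v/14 (P(n, v) = v*(1/14) = v/14)
j(F, d) = F**2
(-47965 + p(-180, -117))*(48578 + 1/(j(P(5, 1), 27) + h)) = (-47965 + 90)*(48578 + 1/(((1/14)*1)**2 - 18318)) = -47875*(48578 + 1/((1/14)**2 - 18318)) = -47875*(48578 + 1/(1/196 - 18318)) = -47875*(48578 + 1/(-3590327/196)) = -47875*(48578 - 196/3590327) = -47875*174410904810/3590327 = -8349922067778750/3590327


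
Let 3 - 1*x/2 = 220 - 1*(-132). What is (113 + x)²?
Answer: 342225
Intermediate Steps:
x = -698 (x = 6 - 2*(220 - 1*(-132)) = 6 - 2*(220 + 132) = 6 - 2*352 = 6 - 704 = -698)
(113 + x)² = (113 - 698)² = (-585)² = 342225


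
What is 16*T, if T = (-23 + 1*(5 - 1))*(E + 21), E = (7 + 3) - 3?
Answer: -8512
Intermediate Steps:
E = 7 (E = 10 - 3 = 7)
T = -532 (T = (-23 + 1*(5 - 1))*(7 + 21) = (-23 + 1*4)*28 = (-23 + 4)*28 = -19*28 = -532)
16*T = 16*(-532) = -8512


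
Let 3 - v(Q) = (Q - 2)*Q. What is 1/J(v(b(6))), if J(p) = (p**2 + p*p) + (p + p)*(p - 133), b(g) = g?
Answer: 1/7350 ≈ 0.00013605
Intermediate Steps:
v(Q) = 3 - Q*(-2 + Q) (v(Q) = 3 - (Q - 2)*Q = 3 - (-2 + Q)*Q = 3 - Q*(-2 + Q))
J(p) = 2*p**2 + 2*p*(-133 + p) (J(p) = (p**2 + p**2) + (2*p)*(-133 + p) = 2*p**2 + 2*p*(-133 + p))
1/J(v(b(6))) = 1/(2*(3 - 1*6**2 + 2*6)*(-133 + 2*(3 - 1*6**2 + 2*6))) = 1/(2*(3 - 1*36 + 12)*(-133 + 2*(3 - 1*36 + 12))) = 1/(2*(3 - 36 + 12)*(-133 + 2*(3 - 36 + 12))) = 1/(2*(-21)*(-133 + 2*(-21))) = 1/(2*(-21)*(-133 - 42)) = 1/(2*(-21)*(-175)) = 1/7350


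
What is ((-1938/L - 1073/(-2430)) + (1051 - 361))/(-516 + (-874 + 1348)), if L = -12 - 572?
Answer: -246132193/14900760 ≈ -16.518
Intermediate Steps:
L = -584
((-1938/L - 1073/(-2430)) + (1051 - 361))/(-516 + (-874 + 1348)) = ((-1938/(-584) - 1073/(-2430)) + (1051 - 361))/(-516 + (-874 + 1348)) = ((-1938*(-1/584) - 1073*(-1/2430)) + 690)/(-516 + 474) = ((969/292 + 1073/2430) + 690)/(-42) = (1333993/354780 + 690)*(-1/42) = (246132193/354780)*(-1/42) = -246132193/14900760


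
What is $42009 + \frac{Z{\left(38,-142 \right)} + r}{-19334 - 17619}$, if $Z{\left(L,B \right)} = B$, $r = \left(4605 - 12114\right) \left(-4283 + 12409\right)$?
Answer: $\frac{1613376853}{36953} \approx 43660.0$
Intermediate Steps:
$r = -61018134$ ($r = \left(-7509\right) 8126 = -61018134$)
$42009 + \frac{Z{\left(38,-142 \right)} + r}{-19334 - 17619} = 42009 + \frac{-142 - 61018134}{-19334 - 17619} = 42009 - \frac{61018276}{-36953} = 42009 - - \frac{61018276}{36953} = 42009 + \frac{61018276}{36953} = \frac{1613376853}{36953}$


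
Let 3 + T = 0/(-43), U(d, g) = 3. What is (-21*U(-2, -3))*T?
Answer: 189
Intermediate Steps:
T = -3 (T = -3 + 0/(-43) = -3 + 0*(-1/43) = -3 + 0 = -3)
(-21*U(-2, -3))*T = -21*3*(-3) = -63*(-3) = 189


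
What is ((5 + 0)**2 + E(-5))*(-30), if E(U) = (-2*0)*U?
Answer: -750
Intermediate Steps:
E(U) = 0 (E(U) = 0*U = 0)
((5 + 0)**2 + E(-5))*(-30) = ((5 + 0)**2 + 0)*(-30) = (5**2 + 0)*(-30) = (25 + 0)*(-30) = 25*(-30) = -750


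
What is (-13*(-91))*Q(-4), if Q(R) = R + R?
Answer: -9464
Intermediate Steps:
Q(R) = 2*R
(-13*(-91))*Q(-4) = (-13*(-91))*(2*(-4)) = 1183*(-8) = -9464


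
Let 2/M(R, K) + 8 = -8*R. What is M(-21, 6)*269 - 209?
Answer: -16451/80 ≈ -205.64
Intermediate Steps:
M(R, K) = 2/(-8 - 8*R)
M(-21, 6)*269 - 209 = -1/(4 + 4*(-21))*269 - 209 = -1/(4 - 84)*269 - 209 = -1/(-80)*269 - 209 = -1*(-1/80)*269 - 209 = (1/80)*269 - 209 = 269/80 - 209 = -16451/80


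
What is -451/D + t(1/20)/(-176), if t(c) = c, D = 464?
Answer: -99249/102080 ≈ -0.97227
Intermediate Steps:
-451/D + t(1/20)/(-176) = -451/464 + 1/(20*(-176)) = -451*1/464 + (1/20)*(-1/176) = -451/464 - 1/3520 = -99249/102080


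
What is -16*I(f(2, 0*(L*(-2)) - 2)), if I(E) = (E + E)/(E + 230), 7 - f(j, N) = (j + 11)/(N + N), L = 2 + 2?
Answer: -1312/961 ≈ -1.3652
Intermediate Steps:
L = 4
f(j, N) = 7 - (11 + j)/(2*N) (f(j, N) = 7 - (j + 11)/(N + N) = 7 - (11 + j)/(2*N))
I(E) = 2*E/(230 + E) (I(E) = (2*E)/(230 + E) = 2*E/(230 + E))
-16*I(f(2, 0*(L*(-2)) - 2)) = -32*(-11 - 1*2 + 14*(0*(4*(-2)) - 2))/(2*(0*(4*(-2)) - 2))/(230 + (-11 - 1*2 + 14*(0*(4*(-2)) - 2))/(2*(0*(4*(-2)) - 2))) = -32*(-11 - 2 + 14*(0*(-8) - 2))/(2*(0*(-8) - 2))/(230 + (-11 - 2 + 14*(0*(-8) - 2))/(2*(0*(-8) - 2))) = -32*(-11 - 2 + 14*(0 - 2))/(2*(0 - 2))/(230 + (-11 - 2 + 14*(0 - 2))/(2*(0 - 2))) = -32*(½)*(-11 - 2 + 14*(-2))/(-2)/(230 + (½)*(-11 - 2 + 14*(-2))/(-2)) = -32*(½)*(-½)*(-11 - 2 - 28)/(230 + (½)*(-½)*(-11 - 2 - 28)) = -32*(½)*(-½)*(-41)/(230 + (½)*(-½)*(-41)) = -32*41/(4*(230 + 41/4)) = -32*41/(4*961/4) = -32*41*4/(4*961) = -16*82/961 = -1312/961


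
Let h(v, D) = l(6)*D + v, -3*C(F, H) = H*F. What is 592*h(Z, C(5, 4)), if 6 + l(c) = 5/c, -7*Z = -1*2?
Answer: 1295296/63 ≈ 20560.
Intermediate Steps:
C(F, H) = -F*H/3 (C(F, H) = -H*F/3 = -F*H/3)
Z = 2/7 (Z = -(-1)*2/7 = -⅐*(-2) = 2/7 ≈ 0.28571)
l(c) = -6 + 5/c
h(v, D) = v - 31*D/6 (h(v, D) = (-6 + 5/6)*D + v = (-6 + 5*(⅙))*D + v = (-6 + ⅚)*D + v = -31*D/6 + v = v - 31*D/6)
592*h(Z, C(5, 4)) = 592*(2/7 - (-31)*5*4/18) = 592*(2/7 - 31/6*(-20/3)) = 592*(2/7 + 310/9) = 592*(2188/63) = 1295296/63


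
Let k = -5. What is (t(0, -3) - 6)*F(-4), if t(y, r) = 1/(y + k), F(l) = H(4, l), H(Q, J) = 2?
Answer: -62/5 ≈ -12.400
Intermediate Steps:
F(l) = 2
t(y, r) = 1/(-5 + y) (t(y, r) = 1/(y - 5) = 1/(-5 + y))
(t(0, -3) - 6)*F(-4) = (1/(-5 + 0) - 6)*2 = (1/(-5) - 6)*2 = (-⅕ - 6)*2 = -31/5*2 = -62/5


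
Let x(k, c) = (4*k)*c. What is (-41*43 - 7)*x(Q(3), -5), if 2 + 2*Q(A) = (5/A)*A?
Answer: 53100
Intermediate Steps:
Q(A) = 3/2 (Q(A) = -1 + ((5/A)*A)/2 = -1 + (½)*5 = -1 + 5/2 = 3/2)
x(k, c) = 4*c*k
(-41*43 - 7)*x(Q(3), -5) = (-41*43 - 7)*(4*(-5)*(3/2)) = (-1763 - 7)*(-30) = -1770*(-30) = 53100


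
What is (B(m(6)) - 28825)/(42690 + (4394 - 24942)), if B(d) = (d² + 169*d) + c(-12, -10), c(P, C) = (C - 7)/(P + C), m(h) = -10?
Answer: -669113/487124 ≈ -1.3736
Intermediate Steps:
c(P, C) = (-7 + C)/(C + P)
B(d) = 17/22 + d² + 169*d (B(d) = (d² + 169*d) + (-7 - 10)/(-10 - 12) = (d² + 169*d) - 17/(-22) = (d² + 169*d) - 1/22*(-17) = (d² + 169*d) + 17/22 = 17/22 + d² + 169*d)
(B(m(6)) - 28825)/(42690 + (4394 - 24942)) = ((17/22 + (-10)² + 169*(-10)) - 28825)/(42690 + (4394 - 24942)) = ((17/22 + 100 - 1690) - 28825)/(42690 - 20548) = (-34963/22 - 28825)/22142 = -669113/22*1/22142 = -669113/487124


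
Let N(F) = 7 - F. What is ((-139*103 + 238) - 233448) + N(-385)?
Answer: -247135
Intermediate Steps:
((-139*103 + 238) - 233448) + N(-385) = ((-139*103 + 238) - 233448) + (7 - 1*(-385)) = ((-14317 + 238) - 233448) + (7 + 385) = (-14079 - 233448) + 392 = -247527 + 392 = -247135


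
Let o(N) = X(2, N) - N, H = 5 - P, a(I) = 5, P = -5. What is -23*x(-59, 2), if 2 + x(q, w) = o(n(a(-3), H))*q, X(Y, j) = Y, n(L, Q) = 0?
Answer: 2760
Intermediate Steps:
H = 10 (H = 5 - 1*(-5) = 5 + 5 = 10)
o(N) = 2 - N
x(q, w) = -2 + 2*q (x(q, w) = -2 + (2 - 1*0)*q = -2 + (2 + 0)*q = -2 + 2*q)
-23*x(-59, 2) = -23*(-2 + 2*(-59)) = -23*(-2 - 118) = -23*(-120) = 2760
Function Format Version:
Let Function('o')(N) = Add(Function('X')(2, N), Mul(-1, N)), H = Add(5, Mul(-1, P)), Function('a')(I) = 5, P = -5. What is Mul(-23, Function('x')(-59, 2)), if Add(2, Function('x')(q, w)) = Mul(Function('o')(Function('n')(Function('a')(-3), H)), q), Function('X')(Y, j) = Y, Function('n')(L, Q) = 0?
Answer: 2760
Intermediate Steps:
H = 10 (H = Add(5, Mul(-1, -5)) = Add(5, 5) = 10)
Function('o')(N) = Add(2, Mul(-1, N))
Function('x')(q, w) = Add(-2, Mul(2, q)) (Function('x')(q, w) = Add(-2, Mul(Add(2, Mul(-1, 0)), q)) = Add(-2, Mul(Add(2, 0), q)) = Add(-2, Mul(2, q)))
Mul(-23, Function('x')(-59, 2)) = Mul(-23, Add(-2, Mul(2, -59))) = Mul(-23, Add(-2, -118)) = Mul(-23, -120) = 2760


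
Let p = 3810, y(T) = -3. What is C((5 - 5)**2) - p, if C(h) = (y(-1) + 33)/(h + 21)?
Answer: -26660/7 ≈ -3808.6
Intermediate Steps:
C(h) = 30/(21 + h) (C(h) = (-3 + 33)/(h + 21) = 30/(21 + h))
C((5 - 5)**2) - p = 30/(21 + (5 - 5)**2) - 1*3810 = 30/(21 + 0**2) - 3810 = 30/(21 + 0) - 3810 = 30/21 - 3810 = 30*(1/21) - 3810 = 10/7 - 3810 = -26660/7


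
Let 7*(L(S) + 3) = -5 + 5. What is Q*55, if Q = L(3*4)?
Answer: -165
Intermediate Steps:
L(S) = -3 (L(S) = -3 + (-5 + 5)/7 = -3 + (⅐)*0 = -3 + 0 = -3)
Q = -3
Q*55 = -3*55 = -165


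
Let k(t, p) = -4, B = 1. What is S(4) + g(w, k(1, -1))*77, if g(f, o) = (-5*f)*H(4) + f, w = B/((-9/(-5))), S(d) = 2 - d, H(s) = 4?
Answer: -7333/9 ≈ -814.78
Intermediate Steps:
w = 5/9 (w = 1/(-9/(-5)) = 1/(-9*(-⅕)) = 1/(9/5) = 1*(5/9) = 5/9 ≈ 0.55556)
g(f, o) = -19*f (g(f, o) = -5*f*4 + f = -20*f + f = -19*f)
S(4) + g(w, k(1, -1))*77 = (2 - 1*4) - 19*5/9*77 = (2 - 4) - 95/9*77 = -2 - 7315/9 = -7333/9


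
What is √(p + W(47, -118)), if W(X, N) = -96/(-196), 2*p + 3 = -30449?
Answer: 5*I*√29842/7 ≈ 123.39*I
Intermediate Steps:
p = -15226 (p = -3/2 + (½)*(-30449) = -3/2 - 30449/2 = -15226)
W(X, N) = 24/49 (W(X, N) = -96*(-1/196) = 24/49)
√(p + W(47, -118)) = √(-15226 + 24/49) = √(-746050/49) = 5*I*√29842/7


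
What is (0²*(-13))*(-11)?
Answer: 0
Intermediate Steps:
(0²*(-13))*(-11) = (0*(-13))*(-11) = 0*(-11) = 0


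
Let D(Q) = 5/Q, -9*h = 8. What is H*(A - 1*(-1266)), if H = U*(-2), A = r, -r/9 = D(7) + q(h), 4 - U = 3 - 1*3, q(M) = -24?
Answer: -82632/7 ≈ -11805.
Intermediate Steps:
h = -8/9 (h = -⅑*8 = -8/9 ≈ -0.88889)
U = 4 (U = 4 - (3 - 1*3) = 4 - (3 - 3) = 4 - 1*0 = 4 + 0 = 4)
r = 1467/7 (r = -9*(5/7 - 24) = -9*(-163/7) = 1467/7 ≈ 209.57)
A = 1467/7 ≈ 209.57
H = -8 (H = 4*(-2) = -8)
H*(A - 1*(-1266)) = -8*(1467/7 - 1*(-1266)) = -8*(1467/7 + 1266) = -8*10329/7 = -82632/7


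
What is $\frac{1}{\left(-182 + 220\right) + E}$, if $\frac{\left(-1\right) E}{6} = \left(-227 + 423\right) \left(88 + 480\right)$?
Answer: $- \frac{1}{667930} \approx -1.4972 \cdot 10^{-6}$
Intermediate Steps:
$E = -667968$ ($E = - 6 \left(-227 + 423\right) \left(88 + 480\right) = - 6 \cdot 196 \cdot 568 = \left(-6\right) 111328 = -667968$)
$\frac{1}{\left(-182 + 220\right) + E} = \frac{1}{\left(-182 + 220\right) - 667968} = \frac{1}{38 - 667968} = \frac{1}{-667930} = - \frac{1}{667930}$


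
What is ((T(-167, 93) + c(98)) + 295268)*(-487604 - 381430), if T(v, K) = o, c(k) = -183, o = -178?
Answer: -256284209838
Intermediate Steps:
T(v, K) = -178
((T(-167, 93) + c(98)) + 295268)*(-487604 - 381430) = ((-178 - 183) + 295268)*(-487604 - 381430) = (-361 + 295268)*(-869034) = 294907*(-869034) = -256284209838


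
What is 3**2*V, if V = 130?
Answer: 1170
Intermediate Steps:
3**2*V = 3**2*130 = 9*130 = 1170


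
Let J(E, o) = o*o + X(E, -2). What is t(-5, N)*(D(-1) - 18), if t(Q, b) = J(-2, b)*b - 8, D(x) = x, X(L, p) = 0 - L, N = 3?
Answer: -475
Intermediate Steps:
X(L, p) = -L
J(E, o) = o² - E (J(E, o) = o*o - E = o² - E)
t(Q, b) = -8 + b*(2 + b²) (t(Q, b) = (b² - 1*(-2))*b - 8 = (b² + 2)*b - 8 = (2 + b²)*b - 8 = b*(2 + b²) - 8 = -8 + b*(2 + b²))
t(-5, N)*(D(-1) - 18) = (-8 + 3*(2 + 3²))*(-1 - 18) = (-8 + 3*(2 + 9))*(-19) = (-8 + 3*11)*(-19) = (-8 + 33)*(-19) = 25*(-19) = -475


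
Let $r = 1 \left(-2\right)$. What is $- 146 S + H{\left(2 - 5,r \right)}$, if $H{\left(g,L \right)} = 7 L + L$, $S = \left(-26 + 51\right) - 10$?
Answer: $-2206$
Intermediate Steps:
$r = -2$
$S = 15$ ($S = 25 - 10 = 15$)
$H{\left(g,L \right)} = 8 L$
$- 146 S + H{\left(2 - 5,r \right)} = \left(-146\right) 15 + 8 \left(-2\right) = -2190 - 16 = -2206$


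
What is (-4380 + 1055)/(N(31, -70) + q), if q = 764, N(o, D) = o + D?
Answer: -133/29 ≈ -4.5862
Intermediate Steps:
N(o, D) = D + o
(-4380 + 1055)/(N(31, -70) + q) = (-4380 + 1055)/((-70 + 31) + 764) = -3325/(-39 + 764) = -3325/725 = -3325*1/725 = -133/29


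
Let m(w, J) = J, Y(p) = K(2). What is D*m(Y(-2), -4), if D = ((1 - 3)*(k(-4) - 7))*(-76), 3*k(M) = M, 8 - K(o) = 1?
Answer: 15200/3 ≈ 5066.7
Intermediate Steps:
K(o) = 7 (K(o) = 8 - 1*1 = 8 - 1 = 7)
Y(p) = 7
k(M) = M/3
D = -3800/3 (D = ((1 - 3)*((⅓)*(-4) - 7))*(-76) = -2*(-4/3 - 7)*(-76) = -2*(-25/3)*(-76) = (50/3)*(-76) = -3800/3 ≈ -1266.7)
D*m(Y(-2), -4) = -3800/3*(-4) = 15200/3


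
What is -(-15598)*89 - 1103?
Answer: 1387119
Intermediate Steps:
-(-15598)*89 - 1103 = -1418*(-979) - 1103 = 1388222 - 1103 = 1387119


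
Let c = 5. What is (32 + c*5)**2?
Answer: 3249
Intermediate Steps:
(32 + c*5)**2 = (32 + 5*5)**2 = (32 + 25)**2 = 57**2 = 3249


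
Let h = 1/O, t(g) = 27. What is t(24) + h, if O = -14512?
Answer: 391823/14512 ≈ 27.000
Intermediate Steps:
h = -1/14512 (h = 1/(-14512) = -1/14512 ≈ -6.8908e-5)
t(24) + h = 27 - 1/14512 = 391823/14512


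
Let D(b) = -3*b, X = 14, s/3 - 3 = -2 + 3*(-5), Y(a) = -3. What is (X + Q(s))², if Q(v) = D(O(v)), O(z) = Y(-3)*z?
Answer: 132496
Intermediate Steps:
s = -42 (s = 9 + 3*(-2 + 3*(-5)) = 9 + 3*(-2 - 15) = 9 + 3*(-17) = 9 - 51 = -42)
O(z) = -3*z
Q(v) = 9*v (Q(v) = -(-9)*v = 9*v)
(X + Q(s))² = (14 + 9*(-42))² = (14 - 378)² = (-364)² = 132496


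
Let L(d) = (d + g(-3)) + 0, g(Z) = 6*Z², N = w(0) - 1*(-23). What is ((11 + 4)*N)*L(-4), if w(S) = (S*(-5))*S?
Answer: 17250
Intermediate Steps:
w(S) = -5*S² (w(S) = (-5*S)*S = -5*S²)
N = 23 (N = -5*0² - 1*(-23) = -5*0 + 23 = 0 + 23 = 23)
L(d) = 54 + d (L(d) = (d + 6*(-3)²) + 0 = (d + 6*9) + 0 = (d + 54) + 0 = (54 + d) + 0 = 54 + d)
((11 + 4)*N)*L(-4) = ((11 + 4)*23)*(54 - 4) = (15*23)*50 = 345*50 = 17250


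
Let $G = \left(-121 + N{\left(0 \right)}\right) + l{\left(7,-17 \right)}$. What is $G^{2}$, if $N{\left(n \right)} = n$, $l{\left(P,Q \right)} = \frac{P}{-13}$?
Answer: $\frac{2496400}{169} \approx 14772.0$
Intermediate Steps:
$l{\left(P,Q \right)} = - \frac{P}{13}$ ($l{\left(P,Q \right)} = P \left(- \frac{1}{13}\right) = - \frac{P}{13}$)
$G = - \frac{1580}{13}$ ($G = \left(-121 + 0\right) - \frac{7}{13} = -121 - \frac{7}{13} = - \frac{1580}{13} \approx -121.54$)
$G^{2} = \left(- \frac{1580}{13}\right)^{2} = \frac{2496400}{169}$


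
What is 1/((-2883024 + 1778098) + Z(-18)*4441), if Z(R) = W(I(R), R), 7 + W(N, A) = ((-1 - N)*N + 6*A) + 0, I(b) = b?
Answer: -1/2974587 ≈ -3.3618e-7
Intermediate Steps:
W(N, A) = -7 + 6*A + N*(-1 - N) (W(N, A) = -7 + (((-1 - N)*N + 6*A) + 0) = -7 + ((N*(-1 - N) + 6*A) + 0) = -7 + ((6*A + N*(-1 - N)) + 0) = -7 + (6*A + N*(-1 - N)) = -7 + 6*A + N*(-1 - N))
Z(R) = -7 - R² + 5*R (Z(R) = -7 - R - R² + 6*R = -7 - R² + 5*R)
1/((-2883024 + 1778098) + Z(-18)*4441) = 1/((-2883024 + 1778098) + (-7 - 1*(-18)² + 5*(-18))*4441) = 1/(-1104926 + (-7 - 1*324 - 90)*4441) = 1/(-1104926 + (-7 - 324 - 90)*4441) = 1/(-1104926 - 421*4441) = 1/(-1104926 - 1869661) = 1/(-2974587) = -1/2974587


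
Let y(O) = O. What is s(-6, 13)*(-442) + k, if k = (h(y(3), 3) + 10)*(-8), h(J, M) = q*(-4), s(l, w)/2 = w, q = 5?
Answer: -11412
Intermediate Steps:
s(l, w) = 2*w
h(J, M) = -20 (h(J, M) = 5*(-4) = -20)
k = 80 (k = (-20 + 10)*(-8) = -10*(-8) = 80)
s(-6, 13)*(-442) + k = (2*13)*(-442) + 80 = 26*(-442) + 80 = -11492 + 80 = -11412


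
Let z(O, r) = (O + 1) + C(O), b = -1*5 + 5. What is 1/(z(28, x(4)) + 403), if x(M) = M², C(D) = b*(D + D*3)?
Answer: 1/432 ≈ 0.0023148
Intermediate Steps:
b = 0 (b = -5 + 5 = 0)
C(D) = 0 (C(D) = 0*(D + D*3) = 0*(D + 3*D) = 0*(4*D) = 0)
z(O, r) = 1 + O (z(O, r) = (O + 1) + 0 = (1 + O) + 0 = 1 + O)
1/(z(28, x(4)) + 403) = 1/((1 + 28) + 403) = 1/(29 + 403) = 1/432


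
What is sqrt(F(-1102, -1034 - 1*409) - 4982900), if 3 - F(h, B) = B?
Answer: I*sqrt(4981454) ≈ 2231.9*I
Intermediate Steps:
F(h, B) = 3 - B
sqrt(F(-1102, -1034 - 1*409) - 4982900) = sqrt((3 - (-1034 - 1*409)) - 4982900) = sqrt((3 - (-1034 - 409)) - 4982900) = sqrt((3 - 1*(-1443)) - 4982900) = sqrt((3 + 1443) - 4982900) = sqrt(1446 - 4982900) = sqrt(-4981454) = I*sqrt(4981454)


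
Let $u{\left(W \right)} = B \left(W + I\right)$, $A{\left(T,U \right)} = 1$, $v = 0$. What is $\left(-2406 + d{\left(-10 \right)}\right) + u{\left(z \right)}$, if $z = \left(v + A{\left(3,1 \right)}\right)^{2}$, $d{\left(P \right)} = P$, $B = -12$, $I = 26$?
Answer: $-2740$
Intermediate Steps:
$z = 1$ ($z = \left(0 + 1\right)^{2} = 1^{2} = 1$)
$u{\left(W \right)} = -312 - 12 W$ ($u{\left(W \right)} = - 12 \left(W + 26\right) = - 12 \left(26 + W\right) = -312 - 12 W$)
$\left(-2406 + d{\left(-10 \right)}\right) + u{\left(z \right)} = \left(-2406 - 10\right) - 324 = -2416 - 324 = -2740$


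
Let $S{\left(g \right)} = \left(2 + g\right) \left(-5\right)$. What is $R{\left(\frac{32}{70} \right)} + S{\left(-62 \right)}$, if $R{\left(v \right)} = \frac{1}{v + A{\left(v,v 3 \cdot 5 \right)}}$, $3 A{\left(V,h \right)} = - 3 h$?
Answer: $\frac{9595}{32} \approx 299.84$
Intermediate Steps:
$A{\left(V,h \right)} = - h$ ($A{\left(V,h \right)} = \frac{\left(-3\right) h}{3} = - h$)
$R{\left(v \right)} = - \frac{1}{14 v}$ ($R{\left(v \right)} = \frac{1}{v - v 3 \cdot 5} = \frac{1}{v - 3 v 5} = \frac{1}{v - 15 v} = \frac{1}{\left(-14\right) v} = - \frac{1}{14 v}$)
$S{\left(g \right)} = -10 - 5 g$
$R{\left(\frac{32}{70} \right)} + S{\left(-62 \right)} = - \frac{1}{14 \cdot \frac{32}{70}} - -300 = - \frac{1}{14 \cdot 32 \cdot \frac{1}{70}} + \left(-10 + 310\right) = - \frac{1}{14 \cdot \frac{16}{35}} + 300 = \left(- \frac{1}{14}\right) \frac{35}{16} + 300 = - \frac{5}{32} + 300 = \frac{9595}{32}$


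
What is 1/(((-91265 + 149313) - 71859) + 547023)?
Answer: 1/533212 ≈ 1.8754e-6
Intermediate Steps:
1/(((-91265 + 149313) - 71859) + 547023) = 1/((58048 - 71859) + 547023) = 1/(-13811 + 547023) = 1/533212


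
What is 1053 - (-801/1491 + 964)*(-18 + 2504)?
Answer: -1189875385/497 ≈ -2.3941e+6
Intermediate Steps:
1053 - (-801/1491 + 964)*(-18 + 2504) = 1053 - (-801*1/1491 + 964)*2486 = 1053 - (-267/497 + 964)*2486 = 1053 - 478841*2486/497 = 1053 - 1*1190398726/497 = 1053 - 1190398726/497 = -1189875385/497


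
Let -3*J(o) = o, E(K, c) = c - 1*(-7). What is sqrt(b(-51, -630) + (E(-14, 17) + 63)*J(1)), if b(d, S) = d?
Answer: 4*I*sqrt(5) ≈ 8.9443*I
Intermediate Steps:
E(K, c) = 7 + c (E(K, c) = c + 7 = 7 + c)
J(o) = -o/3
sqrt(b(-51, -630) + (E(-14, 17) + 63)*J(1)) = sqrt(-51 + ((7 + 17) + 63)*(-1/3*1)) = sqrt(-51 + (24 + 63)*(-1/3)) = sqrt(-51 + 87*(-1/3)) = sqrt(-51 - 29) = sqrt(-80) = 4*I*sqrt(5)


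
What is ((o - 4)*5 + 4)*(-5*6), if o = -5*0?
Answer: 480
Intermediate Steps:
o = 0
((o - 4)*5 + 4)*(-5*6) = ((0 - 4)*5 + 4)*(-5*6) = (-4*5 + 4)*(-30) = (-20 + 4)*(-30) = -16*(-30) = 480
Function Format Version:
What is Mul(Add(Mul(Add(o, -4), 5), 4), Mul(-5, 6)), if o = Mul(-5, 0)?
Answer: 480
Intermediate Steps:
o = 0
Mul(Add(Mul(Add(o, -4), 5), 4), Mul(-5, 6)) = Mul(Add(Mul(Add(0, -4), 5), 4), Mul(-5, 6)) = Mul(Add(Mul(-4, 5), 4), -30) = Mul(Add(-20, 4), -30) = Mul(-16, -30) = 480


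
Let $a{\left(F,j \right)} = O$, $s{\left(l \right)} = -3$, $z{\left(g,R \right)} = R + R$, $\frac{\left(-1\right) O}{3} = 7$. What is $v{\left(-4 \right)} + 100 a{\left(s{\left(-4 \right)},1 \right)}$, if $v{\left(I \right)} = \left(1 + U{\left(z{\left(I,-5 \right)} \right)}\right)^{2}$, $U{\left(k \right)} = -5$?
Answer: $-2084$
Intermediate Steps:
$O = -21$ ($O = \left(-3\right) 7 = -21$)
$z{\left(g,R \right)} = 2 R$
$a{\left(F,j \right)} = -21$
$v{\left(I \right)} = 16$ ($v{\left(I \right)} = \left(1 - 5\right)^{2} = \left(-4\right)^{2} = 16$)
$v{\left(-4 \right)} + 100 a{\left(s{\left(-4 \right)},1 \right)} = 16 + 100 \left(-21\right) = 16 - 2100 = -2084$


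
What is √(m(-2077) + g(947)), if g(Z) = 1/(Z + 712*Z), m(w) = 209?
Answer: 30*√105872409589/675211 ≈ 14.457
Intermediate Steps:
g(Z) = 1/(713*Z)
√(m(-2077) + g(947)) = √(209 + (1/713)/947) = √(209 + (1/713)*(1/947)) = √(209 + 1/675211) = √(141119100/675211) = 30*√105872409589/675211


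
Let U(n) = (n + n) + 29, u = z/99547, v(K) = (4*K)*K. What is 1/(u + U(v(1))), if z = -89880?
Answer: 14221/513337 ≈ 0.027703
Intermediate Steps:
v(K) = 4*K**2
u = -12840/14221 (u = -89880/99547 = -89880*1/99547 = -12840/14221 ≈ -0.90289)
U(n) = 29 + 2*n (U(n) = 2*n + 29 = 29 + 2*n)
1/(u + U(v(1))) = 1/(-12840/14221 + (29 + 2*(4*1**2))) = 1/(-12840/14221 + (29 + 2*(4*1))) = 1/(-12840/14221 + (29 + 2*4)) = 1/(-12840/14221 + (29 + 8)) = 1/(-12840/14221 + 37) = 1/(513337/14221) = 14221/513337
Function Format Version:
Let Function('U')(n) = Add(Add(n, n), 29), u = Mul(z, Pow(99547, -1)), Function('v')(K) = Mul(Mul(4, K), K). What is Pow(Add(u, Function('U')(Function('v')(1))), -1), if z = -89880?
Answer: Rational(14221, 513337) ≈ 0.027703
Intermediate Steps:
Function('v')(K) = Mul(4, Pow(K, 2))
u = Rational(-12840, 14221) (u = Mul(-89880, Pow(99547, -1)) = Mul(-89880, Rational(1, 99547)) = Rational(-12840, 14221) ≈ -0.90289)
Function('U')(n) = Add(29, Mul(2, n)) (Function('U')(n) = Add(Mul(2, n), 29) = Add(29, Mul(2, n)))
Pow(Add(u, Function('U')(Function('v')(1))), -1) = Pow(Add(Rational(-12840, 14221), Add(29, Mul(2, Mul(4, Pow(1, 2))))), -1) = Pow(Add(Rational(-12840, 14221), Add(29, Mul(2, Mul(4, 1)))), -1) = Pow(Add(Rational(-12840, 14221), Add(29, Mul(2, 4))), -1) = Pow(Add(Rational(-12840, 14221), Add(29, 8)), -1) = Pow(Add(Rational(-12840, 14221), 37), -1) = Pow(Rational(513337, 14221), -1) = Rational(14221, 513337)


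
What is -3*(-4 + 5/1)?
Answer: -3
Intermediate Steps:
-3*(-4 + 5/1) = -3*(-4 + 5*1) = -3*(-4 + 5) = -3*1 = -3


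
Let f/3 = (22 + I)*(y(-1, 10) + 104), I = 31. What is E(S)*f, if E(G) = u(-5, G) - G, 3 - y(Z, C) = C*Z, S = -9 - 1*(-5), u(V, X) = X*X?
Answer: 372060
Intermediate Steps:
u(V, X) = X²
S = -4 (S = -9 + 5 = -4)
y(Z, C) = 3 - C*Z
E(G) = G² - G
f = 18603 (f = 3*((22 + 31)*((3 - 1*10*(-1)) + 104)) = 3*(53*((3 + 10) + 104)) = 3*(53*(13 + 104)) = 3*(53*117) = 3*6201 = 18603)
E(S)*f = -4*(-1 - 4)*18603 = -4*(-5)*18603 = 20*18603 = 372060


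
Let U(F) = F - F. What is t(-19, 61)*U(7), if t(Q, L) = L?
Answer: 0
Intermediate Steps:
U(F) = 0
t(-19, 61)*U(7) = 61*0 = 0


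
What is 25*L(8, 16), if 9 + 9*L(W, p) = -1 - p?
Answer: -650/9 ≈ -72.222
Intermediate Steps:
L(W, p) = -10/9 - p/9 (L(W, p) = -1 + (-1 - p)/9 = -1 + (-⅑ - p/9) = -10/9 - p/9)
25*L(8, 16) = 25*(-10/9 - ⅑*16) = 25*(-10/9 - 16/9) = 25*(-26/9) = -650/9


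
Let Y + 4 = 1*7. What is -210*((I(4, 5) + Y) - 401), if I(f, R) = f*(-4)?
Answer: 86940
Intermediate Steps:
I(f, R) = -4*f
Y = 3 (Y = -4 + 1*7 = -4 + 7 = 3)
-210*((I(4, 5) + Y) - 401) = -210*((-4*4 + 3) - 401) = -210*((-16 + 3) - 401) = -210*(-13 - 401) = -210*(-414) = 86940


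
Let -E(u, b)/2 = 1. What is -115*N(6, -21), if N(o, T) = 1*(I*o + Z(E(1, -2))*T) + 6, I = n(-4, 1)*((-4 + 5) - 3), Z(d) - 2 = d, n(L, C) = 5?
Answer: 6210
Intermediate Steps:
E(u, b) = -2 (E(u, b) = -2*1 = -2)
Z(d) = 2 + d
I = -10 (I = 5*((-4 + 5) - 3) = 5*(1 - 3) = 5*(-2) = -10)
N(o, T) = 6 - 10*o (N(o, T) = 1*(-10*o + (2 - 2)*T) + 6 = 1*(-10*o + 0*T) + 6 = 1*(-10*o + 0) + 6 = 1*(-10*o) + 6 = -10*o + 6 = 6 - 10*o)
-115*N(6, -21) = -115*(6 - 10*6) = -115*(6 - 60) = -115*(-54) = 6210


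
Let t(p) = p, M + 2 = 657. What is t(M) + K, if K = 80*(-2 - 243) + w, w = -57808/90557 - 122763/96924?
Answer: -55433254552281/2925715556 ≈ -18947.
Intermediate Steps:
M = 655 (M = -2 + 657 = 655)
w = -5573343861/2925715556 (w = -57808*1/90557 - 122763*1/96924 = -57808/90557 - 40921/32308 = -5573343861/2925715556 ≈ -1.9050)
K = -57349598241461/2925715556 (K = 80*(-2 - 243) - 5573343861/2925715556 = 80*(-245) - 5573343861/2925715556 = -19600 - 5573343861/2925715556 = -57349598241461/2925715556 ≈ -19602.)
t(M) + K = 655 - 57349598241461/2925715556 = -55433254552281/2925715556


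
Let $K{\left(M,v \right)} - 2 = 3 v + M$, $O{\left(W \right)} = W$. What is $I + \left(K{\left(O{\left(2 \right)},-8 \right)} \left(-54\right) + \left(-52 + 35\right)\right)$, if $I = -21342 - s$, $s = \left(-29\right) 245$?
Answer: $-13174$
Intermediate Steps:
$s = -7105$
$K{\left(M,v \right)} = 2 + M + 3 v$ ($K{\left(M,v \right)} = 2 + \left(3 v + M\right) = 2 + \left(M + 3 v\right) = 2 + M + 3 v$)
$I = -14237$ ($I = -21342 - -7105 = -21342 + 7105 = -14237$)
$I + \left(K{\left(O{\left(2 \right)},-8 \right)} \left(-54\right) + \left(-52 + 35\right)\right) = -14237 + \left(\left(2 + 2 + 3 \left(-8\right)\right) \left(-54\right) + \left(-52 + 35\right)\right) = -14237 - \left(17 - \left(2 + 2 - 24\right) \left(-54\right)\right) = -14237 - -1063 = -14237 + \left(1080 - 17\right) = -14237 + 1063 = -13174$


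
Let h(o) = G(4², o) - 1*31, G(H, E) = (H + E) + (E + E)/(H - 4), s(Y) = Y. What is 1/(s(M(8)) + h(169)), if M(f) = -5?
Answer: 6/1063 ≈ 0.0056444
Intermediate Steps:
G(H, E) = E + H + 2*E/(-4 + H) (G(H, E) = (E + H) + (2*E)/(-4 + H) = (E + H) + 2*E/(-4 + H) = E + H + 2*E/(-4 + H))
h(o) = -15 + 7*o/6 (h(o) = ((4²)² - 4*4² - 2*o + o*4²)/(-4 + 4²) - 1*31 = (16² - 4*16 - 2*o + o*16)/(-4 + 16) - 31 = (256 - 64 - 2*o + 16*o)/12 - 31 = (192 + 14*o)/12 - 31 = (16 + 7*o/6) - 31 = -15 + 7*o/6)
1/(s(M(8)) + h(169)) = 1/(-5 + (-15 + (7/6)*169)) = 1/(-5 + (-15 + 1183/6)) = 1/(-5 + 1093/6) = 1/(1063/6) = 6/1063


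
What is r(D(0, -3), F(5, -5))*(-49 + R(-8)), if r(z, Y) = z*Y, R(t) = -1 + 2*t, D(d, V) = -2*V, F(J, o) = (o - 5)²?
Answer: -39600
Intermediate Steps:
F(J, o) = (-5 + o)²
r(z, Y) = Y*z
r(D(0, -3), F(5, -5))*(-49 + R(-8)) = ((-5 - 5)²*(-2*(-3)))*(-49 + (-1 + 2*(-8))) = ((-10)²*6)*(-49 + (-1 - 16)) = (100*6)*(-49 - 17) = 600*(-66) = -39600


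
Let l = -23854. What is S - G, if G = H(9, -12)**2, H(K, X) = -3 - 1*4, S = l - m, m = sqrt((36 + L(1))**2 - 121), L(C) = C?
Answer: -23903 - 4*sqrt(78) ≈ -23938.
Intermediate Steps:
m = 4*sqrt(78) (m = sqrt((36 + 1)**2 - 121) = sqrt(37**2 - 121) = sqrt(1369 - 121) = sqrt(1248) = 4*sqrt(78) ≈ 35.327)
S = -23854 - 4*sqrt(78) ≈ -23889.
H(K, X) = -7 (H(K, X) = -3 - 4 = -7)
G = 49 (G = (-7)**2 = 49)
S - G = (-23854 - 4*sqrt(78)) - 1*49 = (-23854 - 4*sqrt(78)) - 49 = -23903 - 4*sqrt(78)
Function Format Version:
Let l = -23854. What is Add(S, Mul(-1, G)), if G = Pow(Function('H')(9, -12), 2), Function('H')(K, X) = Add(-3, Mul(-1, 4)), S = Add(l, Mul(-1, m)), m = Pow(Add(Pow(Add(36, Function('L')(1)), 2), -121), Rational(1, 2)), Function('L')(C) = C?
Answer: Add(-23903, Mul(-4, Pow(78, Rational(1, 2)))) ≈ -23938.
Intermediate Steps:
m = Mul(4, Pow(78, Rational(1, 2))) (m = Pow(Add(Pow(Add(36, 1), 2), -121), Rational(1, 2)) = Pow(Add(Pow(37, 2), -121), Rational(1, 2)) = Pow(Add(1369, -121), Rational(1, 2)) = Pow(1248, Rational(1, 2)) = Mul(4, Pow(78, Rational(1, 2))) ≈ 35.327)
S = Add(-23854, Mul(-4, Pow(78, Rational(1, 2)))) (S = Add(-23854, Mul(-1, Mul(4, Pow(78, Rational(1, 2))))) = Add(-23854, Mul(-4, Pow(78, Rational(1, 2)))) ≈ -23889.)
Function('H')(K, X) = -7 (Function('H')(K, X) = Add(-3, -4) = -7)
G = 49 (G = Pow(-7, 2) = 49)
Add(S, Mul(-1, G)) = Add(Add(-23854, Mul(-4, Pow(78, Rational(1, 2)))), Mul(-1, 49)) = Add(Add(-23854, Mul(-4, Pow(78, Rational(1, 2)))), -49) = Add(-23903, Mul(-4, Pow(78, Rational(1, 2))))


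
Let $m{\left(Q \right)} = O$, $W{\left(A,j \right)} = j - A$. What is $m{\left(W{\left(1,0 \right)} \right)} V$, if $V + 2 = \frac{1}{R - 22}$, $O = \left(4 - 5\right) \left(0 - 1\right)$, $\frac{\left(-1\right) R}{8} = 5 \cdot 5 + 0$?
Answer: $- \frac{445}{222} \approx -2.0045$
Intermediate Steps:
$R = -200$ ($R = - 8 \left(5 \cdot 5 + 0\right) = - 8 \left(25 + 0\right) = \left(-8\right) 25 = -200$)
$O = 1$ ($O = \left(-1\right) \left(-1\right) = 1$)
$m{\left(Q \right)} = 1$
$V = - \frac{445}{222}$ ($V = -2 + \frac{1}{-200 - 22} = -2 + \frac{1}{-222} = -2 - \frac{1}{222} = - \frac{445}{222} \approx -2.0045$)
$m{\left(W{\left(1,0 \right)} \right)} V = 1 \left(- \frac{445}{222}\right) = - \frac{445}{222}$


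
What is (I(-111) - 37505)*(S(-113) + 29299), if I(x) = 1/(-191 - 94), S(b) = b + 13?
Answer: -104035316758/95 ≈ -1.0951e+9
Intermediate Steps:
S(b) = 13 + b
I(x) = -1/285 (I(x) = 1/(-285) = -1/285)
(I(-111) - 37505)*(S(-113) + 29299) = (-1/285 - 37505)*((13 - 113) + 29299) = -10688926*(-100 + 29299)/285 = -10688926/285*29199 = -104035316758/95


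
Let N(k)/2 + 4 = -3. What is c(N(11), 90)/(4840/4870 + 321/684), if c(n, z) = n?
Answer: -1554504/162461 ≈ -9.5685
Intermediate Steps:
N(k) = -14 (N(k) = -8 + 2*(-3) = -8 - 6 = -14)
c(N(11), 90)/(4840/4870 + 321/684) = -14/(4840/4870 + 321/684) = -14/(4840*(1/4870) + 321*(1/684)) = -14/(484/487 + 107/228) = -14/162461/111036 = -14*111036/162461 = -1554504/162461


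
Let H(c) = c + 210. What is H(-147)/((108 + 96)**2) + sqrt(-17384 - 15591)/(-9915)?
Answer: 7/4624 - I*sqrt(1319)/1983 ≈ 0.0015138 - 0.018315*I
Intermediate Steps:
H(c) = 210 + c
H(-147)/((108 + 96)**2) + sqrt(-17384 - 15591)/(-9915) = (210 - 147)/((108 + 96)**2) + sqrt(-17384 - 15591)/(-9915) = 63/(204**2) + sqrt(-32975)*(-1/9915) = 63/41616 + (5*I*sqrt(1319))*(-1/9915) = 63*(1/41616) - I*sqrt(1319)/1983 = 7/4624 - I*sqrt(1319)/1983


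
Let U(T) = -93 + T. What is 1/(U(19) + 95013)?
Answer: 1/94939 ≈ 1.0533e-5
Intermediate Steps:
1/(U(19) + 95013) = 1/((-93 + 19) + 95013) = 1/(-74 + 95013) = 1/94939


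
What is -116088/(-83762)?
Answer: 8292/5983 ≈ 1.3859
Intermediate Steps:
-116088/(-83762) = -116088*(-1)/83762 = -8*(-2073/11966) = 8292/5983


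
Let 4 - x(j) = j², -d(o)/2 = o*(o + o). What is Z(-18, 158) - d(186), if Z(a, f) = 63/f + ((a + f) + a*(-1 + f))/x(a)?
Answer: 1749284897/12640 ≈ 1.3839e+5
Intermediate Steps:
d(o) = -4*o² (d(o) = -2*o*(o + o) = -2*o*2*o = -4*o²)
x(j) = 4 - j²
Z(a, f) = 63/f + (a + f + a*(-1 + f))/(4 - a²) (Z(a, f) = 63/f + ((a + f) + a*(-1 + f))/(4 - a²) = 63/f + (a + f + a*(-1 + f))/(4 - a²))
Z(-18, 158) - d(186) = (-252 + 63*(-18)² - 1*158²*(1 - 18))/(158*(-4 + (-18)²)) - (-4)*186² = (-252 + 63*324 - 1*24964*(-17))/(158*(-4 + 324)) - (-4)*34596 = (1/158)*(-252 + 20412 + 424388)/320 - 1*(-138384) = (1/158)*(1/320)*444548 + 138384 = 111137/12640 + 138384 = 1749284897/12640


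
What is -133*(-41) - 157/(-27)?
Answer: 147388/27 ≈ 5458.8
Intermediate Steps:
-133*(-41) - 157/(-27) = 5453 - 157*(-1/27) = 5453 + 157/27 = 147388/27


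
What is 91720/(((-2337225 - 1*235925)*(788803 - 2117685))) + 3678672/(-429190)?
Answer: -62894488919443954/7337888722835885 ≈ -8.5712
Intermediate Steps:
91720/(((-2337225 - 1*235925)*(788803 - 2117685))) + 3678672/(-429190) = 91720/(((-2337225 - 235925)*(-1328882))) + 3678672*(-1/429190) = 91720/((-2573150*(-1328882))) - 1839336/214595 = 91720/3419412718300 - 1839336/214595 = 91720*(1/3419412718300) - 1839336/214595 = 4586/170970635915 - 1839336/214595 = -62894488919443954/7337888722835885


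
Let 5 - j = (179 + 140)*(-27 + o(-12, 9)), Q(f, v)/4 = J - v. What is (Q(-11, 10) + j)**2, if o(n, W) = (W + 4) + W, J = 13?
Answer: 2598544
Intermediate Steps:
o(n, W) = 4 + 2*W (o(n, W) = (4 + W) + W = 4 + 2*W)
Q(f, v) = 52 - 4*v (Q(f, v) = 4*(13 - v) = 52 - 4*v)
j = 1600 (j = 5 - (179 + 140)*(-27 + (4 + 2*9)) = 5 - 319*(-27 + (4 + 18)) = 5 - 319*(-27 + 22) = 5 - 319*(-5) = 5 - 1*(-1595) = 5 + 1595 = 1600)
(Q(-11, 10) + j)**2 = ((52 - 4*10) + 1600)**2 = ((52 - 40) + 1600)**2 = (12 + 1600)**2 = 1612**2 = 2598544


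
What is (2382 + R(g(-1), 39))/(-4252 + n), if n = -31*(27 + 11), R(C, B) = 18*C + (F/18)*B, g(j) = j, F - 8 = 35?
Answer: -14743/32580 ≈ -0.45252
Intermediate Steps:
F = 43 (F = 8 + 35 = 43)
R(C, B) = 18*C + 43*B/18 (R(C, B) = 18*C + (43/18)*B = 18*C + (43*(1/18))*B = 18*C + 43*B/18)
n = -1178 (n = -31*38 = -1178)
(2382 + R(g(-1), 39))/(-4252 + n) = (2382 + (18*(-1) + (43/18)*39))/(-4252 - 1178) = (2382 + (-18 + 559/6))/(-5430) = (2382 + 451/6)*(-1/5430) = (14743/6)*(-1/5430) = -14743/32580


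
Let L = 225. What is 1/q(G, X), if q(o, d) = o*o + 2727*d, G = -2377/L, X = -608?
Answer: -50625/83931409871 ≈ -6.0317e-7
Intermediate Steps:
G = -2377/225 ≈ -10.564
q(o, d) = o² + 2727*d
1/q(G, X) = 1/((-2377/225)² + 2727*(-608)) = 1/(5650129/50625 - 1658016) = 1/(-83931409871/50625) = -50625/83931409871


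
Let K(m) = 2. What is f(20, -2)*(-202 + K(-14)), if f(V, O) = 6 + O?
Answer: -800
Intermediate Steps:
f(20, -2)*(-202 + K(-14)) = (6 - 2)*(-202 + 2) = 4*(-200) = -800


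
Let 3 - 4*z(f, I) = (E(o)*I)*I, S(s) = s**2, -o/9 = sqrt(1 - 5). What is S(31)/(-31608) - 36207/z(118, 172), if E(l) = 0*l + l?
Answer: -30280396794145/995894433897336 + 8569183104*I/31507670017 ≈ -0.030405 + 0.27197*I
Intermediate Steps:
o = -18*I (o = -9*sqrt(1 - 5) = -18*I ≈ -18.0*I)
E(l) = l (E(l) = 0 + l = l)
z(f, I) = 3/4 + 9*I*I**2/2 (z(f, I) = 3/4 - (-18*I)*I*I/4 = 3/4 - (-18*I*I)*I/4 = 3/4 - (-9)*I*I**2/2 = 3/4 + 9*I*I**2/2)
S(31)/(-31608) - 36207/z(118, 172) = 31**2/(-31608) - 36207/(3/4 + (9/2)*I*172**2) = 961*(-1/31608) - 36207/(3/4 + (9/2)*I*29584) = -961/31608 - 36207*16*(3/4 - 133128*I)/283569030153 = -961/31608 - 64368*(3/4 - 133128*I)/31507670017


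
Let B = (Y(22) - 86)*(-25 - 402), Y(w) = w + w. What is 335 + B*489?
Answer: 8770061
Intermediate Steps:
Y(w) = 2*w
B = 17934 (B = (2*22 - 86)*(-25 - 402) = (44 - 86)*(-427) = -42*(-427) = 17934)
335 + B*489 = 335 + 17934*489 = 335 + 8769726 = 8770061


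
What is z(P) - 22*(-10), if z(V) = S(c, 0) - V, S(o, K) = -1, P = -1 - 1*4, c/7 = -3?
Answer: 224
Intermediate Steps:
c = -21 (c = 7*(-3) = -21)
P = -5 (P = -1 - 4 = -5)
z(V) = -1 - V
z(P) - 22*(-10) = (-1 - 1*(-5)) - 22*(-10) = (-1 + 5) + 220 = 4 + 220 = 224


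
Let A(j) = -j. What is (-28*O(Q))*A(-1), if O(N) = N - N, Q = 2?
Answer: 0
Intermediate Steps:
O(N) = 0
(-28*O(Q))*A(-1) = (-28*0)*(-1*(-1)) = 0*1 = 0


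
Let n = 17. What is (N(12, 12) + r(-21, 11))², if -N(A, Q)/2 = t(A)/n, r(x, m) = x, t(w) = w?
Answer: 145161/289 ≈ 502.29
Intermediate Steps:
N(A, Q) = -2*A/17
(N(12, 12) + r(-21, 11))² = (-2/17*12 - 21)² = (-24/17 - 21)² = (-381/17)² = 145161/289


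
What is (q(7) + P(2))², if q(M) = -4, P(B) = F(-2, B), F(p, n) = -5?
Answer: 81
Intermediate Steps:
P(B) = -5
(q(7) + P(2))² = (-4 - 5)² = (-9)² = 81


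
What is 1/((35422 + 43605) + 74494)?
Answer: 1/153521 ≈ 6.5138e-6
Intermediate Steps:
1/((35422 + 43605) + 74494) = 1/(79027 + 74494) = 1/153521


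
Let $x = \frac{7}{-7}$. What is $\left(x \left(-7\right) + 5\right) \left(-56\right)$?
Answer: $-672$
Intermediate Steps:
$x = -1$ ($x = 7 \left(- \frac{1}{7}\right) = -1$)
$\left(x \left(-7\right) + 5\right) \left(-56\right) = \left(\left(-1\right) \left(-7\right) + 5\right) \left(-56\right) = \left(7 + 5\right) \left(-56\right) = 12 \left(-56\right) = -672$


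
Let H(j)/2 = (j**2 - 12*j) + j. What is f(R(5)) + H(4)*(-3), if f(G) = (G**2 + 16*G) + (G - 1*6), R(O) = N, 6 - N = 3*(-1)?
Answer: 396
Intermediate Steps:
N = 9 (N = 6 - 3*(-1) = 6 - 1*(-3) = 6 + 3 = 9)
R(O) = 9
f(G) = -6 + G**2 + 17*G (f(G) = (G**2 + 16*G) + (G - 6) = (G**2 + 16*G) + (-6 + G) = -6 + G**2 + 17*G)
H(j) = -22*j + 2*j**2 (H(j) = 2*((j**2 - 12*j) + j) = 2*(j**2 - 11*j) = -22*j + 2*j**2)
f(R(5)) + H(4)*(-3) = (-6 + 9**2 + 17*9) + (2*4*(-11 + 4))*(-3) = (-6 + 81 + 153) + (2*4*(-7))*(-3) = 228 - 56*(-3) = 228 + 168 = 396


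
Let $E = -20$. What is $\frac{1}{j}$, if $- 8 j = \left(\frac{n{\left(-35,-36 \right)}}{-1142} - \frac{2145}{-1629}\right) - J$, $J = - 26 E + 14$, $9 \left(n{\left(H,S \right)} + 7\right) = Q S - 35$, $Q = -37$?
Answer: $\frac{1860318}{123897947} \approx 0.015015$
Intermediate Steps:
$n{\left(H,S \right)} = - \frac{98}{9} - \frac{37 S}{9}$ ($n{\left(H,S \right)} = -7 + \frac{- 37 S - 35}{9} = -7 + \frac{-35 - 37 S}{9} = -7 - \left(\frac{35}{9} + \frac{37 S}{9}\right) = - \frac{98}{9} - \frac{37 S}{9}$)
$J = 534$ ($J = \left(-26\right) \left(-20\right) + 14 = 520 + 14 = 534$)
$j = \frac{123897947}{1860318}$ ($j = - \frac{\left(\frac{- \frac{98}{9} - -148}{-1142} - \frac{2145}{-1629}\right) - 534}{8} = - \frac{\left(\left(- \frac{98}{9} + 148\right) \left(- \frac{1}{1142}\right) - - \frac{715}{543}\right) - 534}{8} = - \frac{\left(\frac{1234}{9} \left(- \frac{1}{1142}\right) + \frac{715}{543}\right) - 534}{8} = - \frac{\left(- \frac{617}{5139} + \frac{715}{543}\right) - 534}{8} = - \frac{\frac{1113118}{930159} - 534}{8} = \left(- \frac{1}{8}\right) \left(- \frac{495591788}{930159}\right) = \frac{123897947}{1860318} \approx 66.6$)
$\frac{1}{j} = \frac{1}{\frac{123897947}{1860318}} = \frac{1860318}{123897947}$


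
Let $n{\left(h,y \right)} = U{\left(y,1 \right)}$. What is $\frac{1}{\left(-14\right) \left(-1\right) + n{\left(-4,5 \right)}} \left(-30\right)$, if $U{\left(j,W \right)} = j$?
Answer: $- \frac{30}{19} \approx -1.5789$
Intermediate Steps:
$n{\left(h,y \right)} = y$
$\frac{1}{\left(-14\right) \left(-1\right) + n{\left(-4,5 \right)}} \left(-30\right) = \frac{1}{\left(-14\right) \left(-1\right) + 5} \left(-30\right) = \frac{1}{14 + 5} \left(-30\right) = \frac{1}{19} \left(-30\right) = - \frac{30}{19}$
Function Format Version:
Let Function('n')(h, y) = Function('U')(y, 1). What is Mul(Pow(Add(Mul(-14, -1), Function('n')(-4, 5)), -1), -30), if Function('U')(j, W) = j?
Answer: Rational(-30, 19) ≈ -1.5789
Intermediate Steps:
Function('n')(h, y) = y
Mul(Pow(Add(Mul(-14, -1), Function('n')(-4, 5)), -1), -30) = Mul(Pow(Add(Mul(-14, -1), 5), -1), -30) = Mul(Pow(Add(14, 5), -1), -30) = Mul(Pow(19, -1), -30) = Mul(Rational(1, 19), -30) = Rational(-30, 19)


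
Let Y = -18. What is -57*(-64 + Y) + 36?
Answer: 4710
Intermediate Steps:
-57*(-64 + Y) + 36 = -57*(-64 - 18) + 36 = -57*(-82) + 36 = 4674 + 36 = 4710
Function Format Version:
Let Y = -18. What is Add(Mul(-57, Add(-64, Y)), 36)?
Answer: 4710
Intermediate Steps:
Add(Mul(-57, Add(-64, Y)), 36) = Add(Mul(-57, Add(-64, -18)), 36) = Add(Mul(-57, -82), 36) = Add(4674, 36) = 4710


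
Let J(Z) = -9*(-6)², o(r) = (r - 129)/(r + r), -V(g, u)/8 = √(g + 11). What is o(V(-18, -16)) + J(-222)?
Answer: -647/2 - 129*I*√7/112 ≈ -323.5 - 3.0473*I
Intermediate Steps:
V(g, u) = -8*√(11 + g) (V(g, u) = -8*√(g + 11) = -8*√(11 + g))
o(r) = (-129 + r)/(2*r) (o(r) = (-129 + r)/((2*r)) = (-129 + r)*(1/(2*r)) = (-129 + r)/(2*r))
J(Z) = -324 (J(Z) = -9*36 = -324)
o(V(-18, -16)) + J(-222) = (-129 - 8*√(11 - 18))/(2*((-8*√(11 - 18)))) - 324 = (-129 - 8*I*√7)/(2*((-8*I*√7))) - 324 = (I*√7/56)*(-129 - 8*I*√7)/2 - 324 = I*√7*(-129 - 8*I*√7)/112 - 324 = -324 + I*√7*(-129 - 8*I*√7)/112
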